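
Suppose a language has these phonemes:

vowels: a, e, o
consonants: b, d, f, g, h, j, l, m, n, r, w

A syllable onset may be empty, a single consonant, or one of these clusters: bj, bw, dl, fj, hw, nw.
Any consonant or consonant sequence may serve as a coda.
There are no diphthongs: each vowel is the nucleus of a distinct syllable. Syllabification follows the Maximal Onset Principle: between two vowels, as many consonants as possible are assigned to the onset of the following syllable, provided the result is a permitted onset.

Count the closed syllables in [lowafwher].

2

Vowels present: o, a, e; each is a nucleus, giving 3 syllables.
/o…a/ gap (V1→V2): /w/ → onset of the next syllable (single consonants are always licit onsets).
/a…e/ gap (V2→V3): /fwh/; trying suffixes from longest down, /h/ is the first permitted one, so coda /fw/ | onset /h/.
Result: lo.wafw.her.
Classifying each syllable: /lo/ (open), /wafw/ (closed), /her/ (closed).
Closed syllables: 2.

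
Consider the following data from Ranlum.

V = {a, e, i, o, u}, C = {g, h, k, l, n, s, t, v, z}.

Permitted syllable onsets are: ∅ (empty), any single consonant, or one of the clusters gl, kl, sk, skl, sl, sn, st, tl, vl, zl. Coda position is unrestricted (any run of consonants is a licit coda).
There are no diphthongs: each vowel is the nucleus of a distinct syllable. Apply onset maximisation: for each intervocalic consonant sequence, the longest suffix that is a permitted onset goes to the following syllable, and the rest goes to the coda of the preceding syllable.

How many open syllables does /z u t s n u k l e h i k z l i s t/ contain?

2

Vowels present: u, u, e, i, i; each is a nucleus, giving 5 syllables.
/u…u/ gap (V1→V2): /tsn/; trying suffixes from longest down, /sn/ is the first permitted one, so coda /t/ | onset /sn/.
/u…e/ gap (V2→V3): /kl/ — entire cluster is a permitted onset → onset /kl/, coda ∅.
/e…i/ gap (V3→V4): /h/ → onset of the next syllable (single consonants are always licit onsets).
/i…i/ gap (V4→V5): /kzl/ — longest licit onset from the right is /zl/, leaving /k/ as coda.
Syllabification: zut.snu.kle.hik.zlist.
Classifying each syllable: /zut/ (closed), /snu/ (open), /kle/ (open), /hik/ (closed), /zlist/ (closed).
Open syllables: 2.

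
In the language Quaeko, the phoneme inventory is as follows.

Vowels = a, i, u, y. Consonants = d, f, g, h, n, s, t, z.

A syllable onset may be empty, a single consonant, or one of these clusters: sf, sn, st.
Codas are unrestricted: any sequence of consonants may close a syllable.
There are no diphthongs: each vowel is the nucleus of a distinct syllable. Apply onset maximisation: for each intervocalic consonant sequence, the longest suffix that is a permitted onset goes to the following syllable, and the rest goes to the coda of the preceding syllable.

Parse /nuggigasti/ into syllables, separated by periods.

nug.gi.ga.sti

Vowels present: u, i, a, i; each is a nucleus, giving 4 syllables.
Between /u/ (V1) and /i/ (V2): /gg/ — longest licit onset from the right is /g/, leaving /g/ as coda.
Between /i/ (V2) and /a/ (V3): just /g/ — single C goes to the following onset.
Between /a/ (V3) and /i/ (V4): /st/ is a licit onset in full, so it all attaches to the next syllable.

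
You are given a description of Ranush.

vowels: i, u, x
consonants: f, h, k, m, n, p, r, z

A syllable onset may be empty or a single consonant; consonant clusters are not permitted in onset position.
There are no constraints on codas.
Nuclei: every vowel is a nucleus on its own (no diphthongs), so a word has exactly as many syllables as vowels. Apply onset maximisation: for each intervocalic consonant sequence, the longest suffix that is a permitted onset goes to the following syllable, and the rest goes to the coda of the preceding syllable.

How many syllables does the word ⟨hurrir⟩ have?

Nuclei (vowels): u, i → 2 syllables.

2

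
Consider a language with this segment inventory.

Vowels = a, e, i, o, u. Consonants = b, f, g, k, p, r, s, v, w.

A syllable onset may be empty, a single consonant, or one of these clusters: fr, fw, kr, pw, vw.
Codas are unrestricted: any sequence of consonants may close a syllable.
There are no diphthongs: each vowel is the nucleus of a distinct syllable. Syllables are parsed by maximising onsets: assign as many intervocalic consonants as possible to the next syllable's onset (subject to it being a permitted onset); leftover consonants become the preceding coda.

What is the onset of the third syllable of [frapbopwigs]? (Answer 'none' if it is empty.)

The vowels are a, o, i — 3 nuclei, so 3 syllables.
σ1/σ2 boundary: cluster /pb/ — the longest permitted-onset suffix is /b/; onset = /b/, preceding coda = /p/.
σ2/σ3 boundary: /pw/ is a licit onset in full, so it all attaches to the next syllable.
So the parse is frap.bo.pwigs.
Syllable 3 is /pwigs/: onset /pw/, nucleus /i/, coda /gs/.

pw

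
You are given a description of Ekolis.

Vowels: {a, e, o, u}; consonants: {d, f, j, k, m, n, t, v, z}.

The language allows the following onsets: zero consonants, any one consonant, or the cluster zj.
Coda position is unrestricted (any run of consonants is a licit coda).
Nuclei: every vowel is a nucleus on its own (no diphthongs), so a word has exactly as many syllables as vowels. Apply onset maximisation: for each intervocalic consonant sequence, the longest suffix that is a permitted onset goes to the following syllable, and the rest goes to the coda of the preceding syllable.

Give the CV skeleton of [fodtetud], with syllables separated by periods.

The vowels are o, e, u — 3 nuclei, so 3 syllables.
/o…e/ gap (V1→V2): /dt/; trying suffixes from longest down, /t/ is the first permitted one, so coda /d/ | onset /t/.
/e…u/ gap (V2→V3): /t/ is a single consonant, so it becomes the next onset.
Result: fod.te.tud.
Mapping each syllable to C/V: /fod/ → CVC, /te/ → CV, /tud/ → CVC.

CVC.CV.CVC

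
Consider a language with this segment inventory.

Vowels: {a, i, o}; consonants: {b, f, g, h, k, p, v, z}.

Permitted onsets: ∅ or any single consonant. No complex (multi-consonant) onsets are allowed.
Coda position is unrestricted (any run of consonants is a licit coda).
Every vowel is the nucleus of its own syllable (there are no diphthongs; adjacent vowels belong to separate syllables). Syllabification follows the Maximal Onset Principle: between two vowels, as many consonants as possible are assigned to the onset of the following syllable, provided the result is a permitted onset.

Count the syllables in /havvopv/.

2

The vowels are a, o — 2 nuclei, so 2 syllables.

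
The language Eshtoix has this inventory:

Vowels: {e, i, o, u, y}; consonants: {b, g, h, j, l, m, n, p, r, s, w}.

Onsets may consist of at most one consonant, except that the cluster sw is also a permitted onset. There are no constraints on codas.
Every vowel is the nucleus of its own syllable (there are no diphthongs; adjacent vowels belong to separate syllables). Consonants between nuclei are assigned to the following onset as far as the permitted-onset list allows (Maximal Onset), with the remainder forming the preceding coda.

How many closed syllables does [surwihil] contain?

Nuclei (vowels): u, i, i → 3 syllables.
/u…i/ gap (V1→V2): /rw/ — longest licit onset from the right is /w/, leaving /r/ as coda.
/i…i/ gap (V2→V3): /h/ → onset of the next syllable (single consonants are always licit onsets).
Result: sur.wi.hil.
Classifying each syllable: /sur/ (closed), /wi/ (open), /hil/ (closed).
Closed syllables: 2.

2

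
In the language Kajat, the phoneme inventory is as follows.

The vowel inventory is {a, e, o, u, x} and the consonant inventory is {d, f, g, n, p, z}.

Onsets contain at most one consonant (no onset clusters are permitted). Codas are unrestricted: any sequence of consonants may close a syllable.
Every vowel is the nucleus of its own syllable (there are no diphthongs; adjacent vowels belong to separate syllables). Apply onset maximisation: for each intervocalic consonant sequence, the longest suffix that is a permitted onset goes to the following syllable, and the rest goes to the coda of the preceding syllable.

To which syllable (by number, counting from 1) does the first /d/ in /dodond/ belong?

1

Nuclei (vowels): o, o → 2 syllables.
σ1/σ2 boundary: just /d/ — single C goes to the following onset.
Result: do.dond.
The first /d/ is in the onset of syllable 1 (/do/).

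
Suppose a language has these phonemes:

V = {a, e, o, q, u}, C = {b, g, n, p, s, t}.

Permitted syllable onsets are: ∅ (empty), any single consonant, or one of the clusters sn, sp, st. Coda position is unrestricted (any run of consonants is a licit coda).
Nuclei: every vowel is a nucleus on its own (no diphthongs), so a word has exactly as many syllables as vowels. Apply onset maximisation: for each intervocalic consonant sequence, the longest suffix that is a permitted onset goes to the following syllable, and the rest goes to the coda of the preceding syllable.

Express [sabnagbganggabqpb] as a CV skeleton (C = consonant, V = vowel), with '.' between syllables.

The vowels are a, a, a, a, q — 5 nuclei, so 5 syllables.
σ1/σ2 boundary: /bn/ — longest licit onset from the right is /n/, leaving /b/ as coda.
σ2/σ3 boundary: /gbg/ — longest licit onset from the right is /g/, leaving /gb/ as coda.
σ3/σ4 boundary: /ngg/; trying suffixes from longest down, /g/ is the first permitted one, so coda /ng/ | onset /g/.
σ4/σ5 boundary: /b/ is a single consonant, so it becomes the next onset.
Putting it together: sab.nagb.gang.ga.bqpb.
Mapping each syllable to C/V: /sab/ → CVC, /nagb/ → CVCC, /gang/ → CVCC, /ga/ → CV, /bqpb/ → CVCC.

CVC.CVCC.CVCC.CV.CVCC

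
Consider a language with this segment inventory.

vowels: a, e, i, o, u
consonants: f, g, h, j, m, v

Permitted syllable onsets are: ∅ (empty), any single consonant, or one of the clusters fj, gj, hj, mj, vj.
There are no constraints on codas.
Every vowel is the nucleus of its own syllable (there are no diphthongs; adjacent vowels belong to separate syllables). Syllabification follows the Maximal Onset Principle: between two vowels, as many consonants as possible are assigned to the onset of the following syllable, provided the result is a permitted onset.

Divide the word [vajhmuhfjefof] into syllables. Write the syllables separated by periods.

vajh.muh.fje.fof

The vowels are a, u, e, o — 4 nuclei, so 4 syllables.
/a…u/ gap (V1→V2): /jhm/; trying suffixes from longest down, /m/ is the first permitted one, so coda /jh/ | onset /m/.
/u…e/ gap (V2→V3): /hfj/; trying suffixes from longest down, /fj/ is the first permitted one, so coda /h/ | onset /fj/.
/e…o/ gap (V3→V4): /f/ is a single consonant, so it becomes the next onset.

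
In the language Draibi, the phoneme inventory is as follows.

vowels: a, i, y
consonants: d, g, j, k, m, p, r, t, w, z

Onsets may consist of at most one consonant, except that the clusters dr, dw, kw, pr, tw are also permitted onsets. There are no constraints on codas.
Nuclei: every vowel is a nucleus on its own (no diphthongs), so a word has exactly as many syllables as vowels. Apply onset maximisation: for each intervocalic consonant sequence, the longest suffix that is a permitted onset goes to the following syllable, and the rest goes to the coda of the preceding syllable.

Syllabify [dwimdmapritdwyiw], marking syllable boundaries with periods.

dwimd.ma.prit.dwy.iw

Vowels present: i, a, i, y, i; each is a nucleus, giving 5 syllables.
σ1/σ2 boundary: /mdm/; trying suffixes from longest down, /m/ is the first permitted one, so coda /md/ | onset /m/.
σ2/σ3 boundary: /pr/ is a licit onset in full, so it all attaches to the next syllable.
σ3/σ4 boundary: /tdw/ — longest licit onset from the right is /dw/, leaving /t/ as coda.
σ4/σ5 boundary: nothing intervenes; syllable break is V.V.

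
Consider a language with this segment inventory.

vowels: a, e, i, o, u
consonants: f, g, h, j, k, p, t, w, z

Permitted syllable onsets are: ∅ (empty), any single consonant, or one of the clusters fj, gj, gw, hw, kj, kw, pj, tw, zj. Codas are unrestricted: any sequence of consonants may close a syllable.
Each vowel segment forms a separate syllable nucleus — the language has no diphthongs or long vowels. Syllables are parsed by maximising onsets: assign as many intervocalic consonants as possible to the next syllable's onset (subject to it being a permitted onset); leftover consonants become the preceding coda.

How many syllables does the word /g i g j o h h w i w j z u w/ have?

4

The vowels are i, o, i, u — 4 nuclei, so 4 syllables.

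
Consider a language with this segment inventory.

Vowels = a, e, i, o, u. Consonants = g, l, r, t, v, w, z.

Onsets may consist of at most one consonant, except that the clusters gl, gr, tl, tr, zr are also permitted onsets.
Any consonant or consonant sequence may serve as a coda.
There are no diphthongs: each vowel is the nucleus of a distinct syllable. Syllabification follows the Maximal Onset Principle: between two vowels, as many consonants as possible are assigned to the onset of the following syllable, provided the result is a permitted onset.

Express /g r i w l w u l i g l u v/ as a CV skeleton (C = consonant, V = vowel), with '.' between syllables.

Nuclei (vowels): i, u, i, u → 4 syllables.
V1 /i/ – V2 /u/: cluster /wlw/ — the longest permitted-onset suffix is /w/; onset = /w/, preceding coda = /wl/.
V2 /u/ – V3 /i/: just /l/ — single C goes to the following onset.
V3 /i/ – V4 /u/: /gl/ — entire cluster is a permitted onset → onset /gl/, coda ∅.
Putting it together: griwl.wu.li.gluv.
Mapping each syllable to C/V: /griwl/ → CCVCC, /wu/ → CV, /li/ → CV, /gluv/ → CCVC.

CCVCC.CV.CV.CCVC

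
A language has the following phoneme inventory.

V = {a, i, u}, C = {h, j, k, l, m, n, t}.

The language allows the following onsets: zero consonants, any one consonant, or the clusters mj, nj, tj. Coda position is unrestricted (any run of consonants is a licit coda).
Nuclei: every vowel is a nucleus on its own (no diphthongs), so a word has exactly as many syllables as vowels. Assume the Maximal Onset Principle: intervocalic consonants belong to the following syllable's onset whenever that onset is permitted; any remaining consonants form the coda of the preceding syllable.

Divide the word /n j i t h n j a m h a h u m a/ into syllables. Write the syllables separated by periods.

njith.njam.ha.hu.ma

Nuclei (vowels): i, a, a, u, a → 5 syllables.
V1 /i/ – V2 /a/: /thnj/ — longest licit onset from the right is /nj/, leaving /th/ as coda.
V2 /a/ – V3 /a/: /mh/ — longest licit onset from the right is /h/, leaving /m/ as coda.
V3 /a/ – V4 /u/: just /h/ — single C goes to the following onset.
V4 /u/ – V5 /a/: /m/ → onset of the next syllable (single consonants are always licit onsets).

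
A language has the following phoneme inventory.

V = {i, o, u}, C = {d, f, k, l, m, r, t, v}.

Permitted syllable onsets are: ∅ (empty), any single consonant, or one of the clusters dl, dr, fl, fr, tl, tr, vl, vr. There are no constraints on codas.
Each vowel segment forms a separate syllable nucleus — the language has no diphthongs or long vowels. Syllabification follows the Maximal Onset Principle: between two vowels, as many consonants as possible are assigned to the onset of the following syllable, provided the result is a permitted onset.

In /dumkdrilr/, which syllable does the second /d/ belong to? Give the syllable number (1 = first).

Vowels present: u, i; each is a nucleus, giving 2 syllables.
/u…i/ gap (V1→V2): /mkdr/ — longest licit onset from the right is /dr/, leaving /mk/ as coda.
Putting it together: dumk.drilr.
The second /d/ is in the onset of syllable 2 (/drilr/).

2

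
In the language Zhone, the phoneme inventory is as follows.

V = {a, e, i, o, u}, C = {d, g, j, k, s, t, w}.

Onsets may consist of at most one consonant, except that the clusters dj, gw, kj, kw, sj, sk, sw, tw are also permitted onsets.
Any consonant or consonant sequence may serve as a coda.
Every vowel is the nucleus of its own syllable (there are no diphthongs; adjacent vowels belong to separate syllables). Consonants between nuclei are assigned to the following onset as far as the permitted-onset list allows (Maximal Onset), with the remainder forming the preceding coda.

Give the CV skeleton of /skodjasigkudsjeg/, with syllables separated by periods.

The vowels are o, a, i, u, e — 5 nuclei, so 5 syllables.
Between /o/ (V1) and /a/ (V2): /dj/ — entire cluster is a permitted onset → onset /dj/, coda ∅.
Between /a/ (V2) and /i/ (V3): /s/ is a single consonant, so it becomes the next onset.
Between /i/ (V3) and /u/ (V4): /gk/ — longest licit onset from the right is /k/, leaving /g/ as coda.
Between /u/ (V4) and /e/ (V5): /dsj/ — longest licit onset from the right is /sj/, leaving /d/ as coda.
Putting it together: sko.dja.sig.kud.sjeg.
Mapping each syllable to C/V: /sko/ → CCV, /dja/ → CCV, /sig/ → CVC, /kud/ → CVC, /sjeg/ → CCVC.

CCV.CCV.CVC.CVC.CCVC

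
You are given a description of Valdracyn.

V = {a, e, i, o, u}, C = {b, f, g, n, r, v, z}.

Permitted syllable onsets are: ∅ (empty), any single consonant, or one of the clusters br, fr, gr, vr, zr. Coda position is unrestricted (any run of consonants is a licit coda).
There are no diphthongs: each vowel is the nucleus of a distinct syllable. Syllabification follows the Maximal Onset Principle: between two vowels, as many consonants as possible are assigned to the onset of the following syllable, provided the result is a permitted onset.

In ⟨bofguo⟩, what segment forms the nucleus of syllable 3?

o

The vowels are o, u, o — 3 nuclei, so 3 syllables.
The third nucleus (vowel 3 from the left) is /o/.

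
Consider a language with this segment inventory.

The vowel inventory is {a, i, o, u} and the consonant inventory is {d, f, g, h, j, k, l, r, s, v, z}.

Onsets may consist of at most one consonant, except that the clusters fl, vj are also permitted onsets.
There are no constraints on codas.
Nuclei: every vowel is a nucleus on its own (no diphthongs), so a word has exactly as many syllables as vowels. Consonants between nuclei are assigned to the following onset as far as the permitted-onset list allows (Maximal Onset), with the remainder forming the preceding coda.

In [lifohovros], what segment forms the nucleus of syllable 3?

o

The vowels are i, o, o, o — 4 nuclei, so 4 syllables.
The third nucleus (vowel 3 from the left) is /o/.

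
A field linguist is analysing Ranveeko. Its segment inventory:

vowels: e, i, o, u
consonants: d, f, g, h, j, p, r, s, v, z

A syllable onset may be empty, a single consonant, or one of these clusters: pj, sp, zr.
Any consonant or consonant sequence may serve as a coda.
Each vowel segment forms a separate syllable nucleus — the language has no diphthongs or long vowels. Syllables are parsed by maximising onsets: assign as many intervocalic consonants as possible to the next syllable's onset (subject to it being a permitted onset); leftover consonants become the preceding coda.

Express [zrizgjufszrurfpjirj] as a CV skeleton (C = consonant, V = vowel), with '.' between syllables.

CCVCC.CVCC.CCVCC.CCVCC

Nuclei (vowels): i, u, u, i → 4 syllables.
/i…u/ gap (V1→V2): /zgj/ — longest licit onset from the right is /j/, leaving /zg/ as coda.
/u…u/ gap (V2→V3): /fszr/; trying suffixes from longest down, /zr/ is the first permitted one, so coda /fs/ | onset /zr/.
/u…i/ gap (V3→V4): /rfpj/ splits as /rf/ + /pj/ (/pj/ is the longest suffix that is a licit onset).
Result: zrizg.jufs.zrurf.pjirj.
Mapping each syllable to C/V: /zrizg/ → CCVCC, /jufs/ → CVCC, /zrurf/ → CCVCC, /pjirj/ → CCVCC.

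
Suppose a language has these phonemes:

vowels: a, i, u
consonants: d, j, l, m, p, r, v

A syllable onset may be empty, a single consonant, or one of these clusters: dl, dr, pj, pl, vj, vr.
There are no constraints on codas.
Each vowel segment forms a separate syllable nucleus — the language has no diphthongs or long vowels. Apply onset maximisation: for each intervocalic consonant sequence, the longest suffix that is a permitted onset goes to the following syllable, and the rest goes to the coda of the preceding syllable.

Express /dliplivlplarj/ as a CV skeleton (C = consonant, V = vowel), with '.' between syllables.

The vowels are i, i, a — 3 nuclei, so 3 syllables.
V1 /i/ – V2 /i/: cluster /pl/ — /pl/ is itself a permitted onset, so the whole cluster goes right; preceding coda = ∅.
V2 /i/ – V3 /a/: /vlpl/ — longest licit onset from the right is /pl/, leaving /vl/ as coda.
So the parse is dli.plivl.plarj.
Mapping each syllable to C/V: /dli/ → CCV, /plivl/ → CCVCC, /plarj/ → CCVCC.

CCV.CCVCC.CCVCC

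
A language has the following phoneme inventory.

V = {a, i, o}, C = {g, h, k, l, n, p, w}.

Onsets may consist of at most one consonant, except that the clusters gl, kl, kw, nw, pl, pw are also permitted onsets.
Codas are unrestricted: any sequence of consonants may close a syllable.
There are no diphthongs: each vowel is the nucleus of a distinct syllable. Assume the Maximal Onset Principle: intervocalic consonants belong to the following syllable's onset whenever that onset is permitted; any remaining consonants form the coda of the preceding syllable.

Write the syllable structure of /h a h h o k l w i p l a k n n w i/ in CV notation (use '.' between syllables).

Vowels present: a, o, i, a, i; each is a nucleus, giving 5 syllables.
Between /a/ (V1) and /o/ (V2): cluster /hh/ — the longest permitted-onset suffix is /h/; onset = /h/, preceding coda = /h/.
Between /o/ (V2) and /i/ (V3): /klw/ — longest licit onset from the right is /w/, leaving /kl/ as coda.
Between /i/ (V3) and /a/ (V4): cluster /pl/ — /pl/ is itself a permitted onset, so the whole cluster goes right; preceding coda = ∅.
Between /a/ (V4) and /i/ (V5): /knnw/ — longest licit onset from the right is /nw/, leaving /kn/ as coda.
Syllabification: hah.hokl.wi.plakn.nwi.
Mapping each syllable to C/V: /hah/ → CVC, /hokl/ → CVCC, /wi/ → CV, /plakn/ → CCVCC, /nwi/ → CCV.

CVC.CVCC.CV.CCVCC.CCV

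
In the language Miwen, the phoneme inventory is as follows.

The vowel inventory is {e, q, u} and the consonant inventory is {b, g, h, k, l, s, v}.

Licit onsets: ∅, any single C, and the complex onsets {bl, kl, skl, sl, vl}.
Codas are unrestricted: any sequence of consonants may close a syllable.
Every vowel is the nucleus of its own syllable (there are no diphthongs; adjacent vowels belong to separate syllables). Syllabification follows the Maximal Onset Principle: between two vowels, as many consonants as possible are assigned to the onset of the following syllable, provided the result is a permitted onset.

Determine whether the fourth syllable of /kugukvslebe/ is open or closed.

Vowels present: u, u, e, e; each is a nucleus, giving 4 syllables.
Between /u/ (V1) and /u/ (V2): /g/ → onset of the next syllable (single consonants are always licit onsets).
Between /u/ (V2) and /e/ (V3): /kvsl/ — longest licit onset from the right is /sl/, leaving /kv/ as coda.
Between /e/ (V3) and /e/ (V4): /b/ is a single consonant, so it becomes the next onset.
Result: ku.gukv.sle.be.
Syllable 4 is /be/; it ends in its nucleus with no coda, so it is open.

open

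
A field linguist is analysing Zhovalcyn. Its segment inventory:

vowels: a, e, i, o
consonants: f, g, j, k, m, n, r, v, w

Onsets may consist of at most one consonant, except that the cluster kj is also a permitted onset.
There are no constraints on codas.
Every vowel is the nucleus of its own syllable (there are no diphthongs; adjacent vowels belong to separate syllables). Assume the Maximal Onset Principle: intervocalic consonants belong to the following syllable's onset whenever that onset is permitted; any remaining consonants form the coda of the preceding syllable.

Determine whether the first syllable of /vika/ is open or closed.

Vowels present: i, a; each is a nucleus, giving 2 syllables.
V1 /i/ – V2 /a/: just /k/ — single C goes to the following onset.
Syllabification: vi.ka.
Syllable 1 is /vi/; it ends in its nucleus with no coda, so it is open.

open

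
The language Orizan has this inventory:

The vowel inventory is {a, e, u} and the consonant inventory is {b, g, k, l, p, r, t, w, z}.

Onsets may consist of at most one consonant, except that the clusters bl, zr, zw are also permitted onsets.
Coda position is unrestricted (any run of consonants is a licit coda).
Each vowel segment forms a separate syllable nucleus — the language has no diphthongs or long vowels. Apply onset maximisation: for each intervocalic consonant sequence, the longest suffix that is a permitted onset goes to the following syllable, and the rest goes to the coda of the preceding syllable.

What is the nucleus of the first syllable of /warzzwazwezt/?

a

Nuclei (vowels): a, a, e → 3 syllables.
The first nucleus (vowel 1 from the left) is /a/.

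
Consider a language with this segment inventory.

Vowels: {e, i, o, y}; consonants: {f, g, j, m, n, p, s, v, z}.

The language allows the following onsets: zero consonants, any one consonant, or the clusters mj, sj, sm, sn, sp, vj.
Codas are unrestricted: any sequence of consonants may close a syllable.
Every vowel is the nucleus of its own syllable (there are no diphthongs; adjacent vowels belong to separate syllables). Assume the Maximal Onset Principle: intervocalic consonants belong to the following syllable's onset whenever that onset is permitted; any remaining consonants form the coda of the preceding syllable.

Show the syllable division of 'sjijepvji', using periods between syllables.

Vowels present: i, e, i; each is a nucleus, giving 3 syllables.
Between /i/ (V1) and /e/ (V2): /j/ is a single consonant, so it becomes the next onset.
Between /e/ (V2) and /i/ (V3): /pvj/ — longest licit onset from the right is /vj/, leaving /p/ as coda.

sji.jep.vji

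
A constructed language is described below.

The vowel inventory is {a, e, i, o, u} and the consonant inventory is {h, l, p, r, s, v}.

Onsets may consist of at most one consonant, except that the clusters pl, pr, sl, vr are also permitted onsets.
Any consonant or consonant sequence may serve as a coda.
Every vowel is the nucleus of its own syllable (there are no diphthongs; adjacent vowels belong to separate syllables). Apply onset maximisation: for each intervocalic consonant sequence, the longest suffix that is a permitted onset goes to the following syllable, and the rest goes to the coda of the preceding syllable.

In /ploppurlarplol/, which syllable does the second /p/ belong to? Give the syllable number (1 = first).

The vowels are o, u, a, o — 4 nuclei, so 4 syllables.
/o…u/ gap (V1→V2): /pp/; trying suffixes from longest down, /p/ is the first permitted one, so coda /p/ | onset /p/.
/u…a/ gap (V2→V3): cluster /rl/ — the longest permitted-onset suffix is /l/; onset = /l/, preceding coda = /r/.
/a…o/ gap (V3→V4): /rpl/; trying suffixes from longest down, /pl/ is the first permitted one, so coda /r/ | onset /pl/.
Syllabification: plop.pur.lar.plol.
The second /p/ is in the coda of syllable 1 (/plop/).

1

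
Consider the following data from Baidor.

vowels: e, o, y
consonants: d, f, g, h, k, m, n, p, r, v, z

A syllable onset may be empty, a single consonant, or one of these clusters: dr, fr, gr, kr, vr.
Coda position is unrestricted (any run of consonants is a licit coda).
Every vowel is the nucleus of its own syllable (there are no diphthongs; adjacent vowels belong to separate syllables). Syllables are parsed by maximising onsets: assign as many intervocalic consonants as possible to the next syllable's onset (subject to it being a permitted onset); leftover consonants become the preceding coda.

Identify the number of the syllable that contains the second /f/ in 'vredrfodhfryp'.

3

The vowels are e, o, y — 3 nuclei, so 3 syllables.
σ1/σ2 boundary: /drf/; trying suffixes from longest down, /f/ is the first permitted one, so coda /dr/ | onset /f/.
σ2/σ3 boundary: cluster /dhfr/ — the longest permitted-onset suffix is /fr/; onset = /fr/, preceding coda = /dh/.
Putting it together: vredr.fodh.fryp.
The second /f/ is in the onset of syllable 3 (/fryp/).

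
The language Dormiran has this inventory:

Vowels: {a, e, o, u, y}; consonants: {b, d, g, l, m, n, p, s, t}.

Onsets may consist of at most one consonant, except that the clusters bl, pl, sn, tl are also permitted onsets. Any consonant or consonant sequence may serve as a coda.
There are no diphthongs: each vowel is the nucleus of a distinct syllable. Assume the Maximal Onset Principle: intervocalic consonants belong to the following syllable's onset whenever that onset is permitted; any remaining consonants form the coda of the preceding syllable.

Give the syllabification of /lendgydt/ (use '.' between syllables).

Vowels present: e, y; each is a nucleus, giving 2 syllables.
Between /e/ (V1) and /y/ (V2): cluster /ndg/ — the longest permitted-onset suffix is /g/; onset = /g/, preceding coda = /nd/.

lend.gydt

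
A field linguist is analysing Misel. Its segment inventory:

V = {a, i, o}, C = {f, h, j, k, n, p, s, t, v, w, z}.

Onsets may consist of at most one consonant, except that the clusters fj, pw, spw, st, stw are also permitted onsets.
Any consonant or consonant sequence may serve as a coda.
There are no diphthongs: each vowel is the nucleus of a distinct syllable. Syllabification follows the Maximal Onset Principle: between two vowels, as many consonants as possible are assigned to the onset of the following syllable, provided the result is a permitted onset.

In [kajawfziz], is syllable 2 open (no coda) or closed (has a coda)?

Nuclei (vowels): a, a, i → 3 syllables.
V1 /a/ – V2 /a/: /j/ is a single consonant, so it becomes the next onset.
V2 /a/ – V3 /i/: cluster /wfz/ — the longest permitted-onset suffix is /z/; onset = /z/, preceding coda = /wf/.
So the parse is ka.jawf.ziz.
Syllable 2 is /jawf/ with coda /wf/, so it is closed.

closed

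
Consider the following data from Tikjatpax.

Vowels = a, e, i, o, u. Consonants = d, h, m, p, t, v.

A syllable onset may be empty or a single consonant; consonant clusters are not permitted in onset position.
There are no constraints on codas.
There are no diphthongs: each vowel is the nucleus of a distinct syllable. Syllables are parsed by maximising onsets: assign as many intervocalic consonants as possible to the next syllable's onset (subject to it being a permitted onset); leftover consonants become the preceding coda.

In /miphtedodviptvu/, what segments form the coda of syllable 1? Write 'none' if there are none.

Nuclei (vowels): i, e, o, i, u → 5 syllables.
V1 /i/ – V2 /e/: /pht/; trying suffixes from longest down, /t/ is the first permitted one, so coda /ph/ | onset /t/.
V2 /e/ – V3 /o/: just /d/ — single C goes to the following onset.
V3 /o/ – V4 /i/: /dv/ splits as /d/ + /v/ (/v/ is the longest suffix that is a licit onset).
V4 /i/ – V5 /u/: /ptv/; trying suffixes from longest down, /v/ is the first permitted one, so coda /pt/ | onset /v/.
Putting it together: miph.te.dod.vipt.vu.
Syllable 1 is /miph/: onset /m/, nucleus /i/, coda /ph/.

ph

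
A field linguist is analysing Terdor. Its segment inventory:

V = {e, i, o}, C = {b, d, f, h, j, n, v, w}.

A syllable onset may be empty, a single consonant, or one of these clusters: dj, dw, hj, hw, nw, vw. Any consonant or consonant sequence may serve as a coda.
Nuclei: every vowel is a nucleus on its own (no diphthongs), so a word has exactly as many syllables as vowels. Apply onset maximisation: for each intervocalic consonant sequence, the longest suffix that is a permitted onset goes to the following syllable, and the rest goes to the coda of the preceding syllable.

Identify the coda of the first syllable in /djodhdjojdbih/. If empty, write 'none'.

Nuclei (vowels): o, o, i → 3 syllables.
σ1/σ2 boundary: /dhdj/; trying suffixes from longest down, /dj/ is the first permitted one, so coda /dh/ | onset /dj/.
σ2/σ3 boundary: /jdb/; trying suffixes from longest down, /b/ is the first permitted one, so coda /jd/ | onset /b/.
So the parse is djodh.djojd.bih.
Syllable 1 is /djodh/: onset /dj/, nucleus /o/, coda /dh/.

dh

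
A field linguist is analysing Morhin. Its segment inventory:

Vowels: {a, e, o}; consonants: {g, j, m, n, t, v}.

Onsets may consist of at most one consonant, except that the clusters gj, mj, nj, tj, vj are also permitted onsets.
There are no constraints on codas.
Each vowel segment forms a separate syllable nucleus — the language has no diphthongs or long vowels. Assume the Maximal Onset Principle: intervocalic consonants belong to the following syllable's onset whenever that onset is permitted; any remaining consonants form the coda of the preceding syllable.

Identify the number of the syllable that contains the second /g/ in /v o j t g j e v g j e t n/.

3

The vowels are o, e, e — 3 nuclei, so 3 syllables.
σ1/σ2 boundary: /jtgj/ splits as /jt/ + /gj/ (/gj/ is the longest suffix that is a licit onset).
σ2/σ3 boundary: /vgj/ — longest licit onset from the right is /gj/, leaving /v/ as coda.
So the parse is vojt.gjev.gjetn.
The second /g/ is in the onset of syllable 3 (/gjetn/).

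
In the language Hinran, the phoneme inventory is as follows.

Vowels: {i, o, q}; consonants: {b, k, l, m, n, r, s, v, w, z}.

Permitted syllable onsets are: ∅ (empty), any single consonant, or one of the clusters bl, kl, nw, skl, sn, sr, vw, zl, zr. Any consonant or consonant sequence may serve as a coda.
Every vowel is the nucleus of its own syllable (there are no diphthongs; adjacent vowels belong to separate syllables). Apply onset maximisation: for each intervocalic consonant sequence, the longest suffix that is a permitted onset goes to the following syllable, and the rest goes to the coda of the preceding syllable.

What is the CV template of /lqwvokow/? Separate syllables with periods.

Nuclei (vowels): q, o, o → 3 syllables.
/q…o/ gap (V1→V2): /wv/; trying suffixes from longest down, /v/ is the first permitted one, so coda /w/ | onset /v/.
/o…o/ gap (V2→V3): just /k/ — single C goes to the following onset.
Result: lqw.vo.kow.
Mapping each syllable to C/V: /lqw/ → CVC, /vo/ → CV, /kow/ → CVC.

CVC.CV.CVC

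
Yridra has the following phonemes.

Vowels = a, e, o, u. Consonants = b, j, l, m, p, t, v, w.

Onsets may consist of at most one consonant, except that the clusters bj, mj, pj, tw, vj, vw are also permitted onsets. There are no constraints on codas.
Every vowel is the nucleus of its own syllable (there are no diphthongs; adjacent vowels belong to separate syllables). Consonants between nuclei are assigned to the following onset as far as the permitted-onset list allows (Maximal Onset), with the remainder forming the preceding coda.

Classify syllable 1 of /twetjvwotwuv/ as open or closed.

closed

Vowels present: e, o, u; each is a nucleus, giving 3 syllables.
Between /e/ (V1) and /o/ (V2): cluster /tjvw/ — the longest permitted-onset suffix is /vw/; onset = /vw/, preceding coda = /tj/.
Between /o/ (V2) and /u/ (V3): cluster /tw/ — /tw/ is itself a permitted onset, so the whole cluster goes right; preceding coda = ∅.
So the parse is twetj.vwo.twuv.
Syllable 1 is /twetj/ with coda /tj/, so it is closed.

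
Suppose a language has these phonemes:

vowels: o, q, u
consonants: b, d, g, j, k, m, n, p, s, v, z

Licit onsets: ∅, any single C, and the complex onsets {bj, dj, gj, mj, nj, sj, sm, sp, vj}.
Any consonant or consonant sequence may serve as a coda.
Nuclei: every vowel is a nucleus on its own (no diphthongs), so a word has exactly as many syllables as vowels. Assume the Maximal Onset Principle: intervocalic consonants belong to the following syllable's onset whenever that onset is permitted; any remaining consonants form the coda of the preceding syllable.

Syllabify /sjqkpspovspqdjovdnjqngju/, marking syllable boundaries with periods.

sjqkp.spov.spq.djovd.njqn.gju

Nuclei (vowels): q, o, q, o, q, u → 6 syllables.
V1 /q/ – V2 /o/: cluster /kpsp/ — the longest permitted-onset suffix is /sp/; onset = /sp/, preceding coda = /kp/.
V2 /o/ – V3 /q/: /vsp/; trying suffixes from longest down, /sp/ is the first permitted one, so coda /v/ | onset /sp/.
V3 /q/ – V4 /o/: cluster /dj/ — /dj/ is itself a permitted onset, so the whole cluster goes right; preceding coda = ∅.
V4 /o/ – V5 /q/: /vdnj/; trying suffixes from longest down, /nj/ is the first permitted one, so coda /vd/ | onset /nj/.
V5 /q/ – V6 /u/: /ngj/ — longest licit onset from the right is /gj/, leaving /n/ as coda.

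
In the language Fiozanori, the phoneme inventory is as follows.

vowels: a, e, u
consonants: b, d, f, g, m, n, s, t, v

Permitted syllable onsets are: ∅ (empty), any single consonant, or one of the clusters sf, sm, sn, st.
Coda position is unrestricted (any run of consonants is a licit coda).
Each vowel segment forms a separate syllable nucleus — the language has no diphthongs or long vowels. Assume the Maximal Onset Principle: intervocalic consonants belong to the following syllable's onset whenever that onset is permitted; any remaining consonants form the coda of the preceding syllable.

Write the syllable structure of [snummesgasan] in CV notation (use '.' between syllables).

CCVC.CVC.CV.CVC

Vowels present: u, e, a, a; each is a nucleus, giving 4 syllables.
Between /u/ (V1) and /e/ (V2): /mm/ splits as /m/ + /m/ (/m/ is the longest suffix that is a licit onset).
Between /e/ (V2) and /a/ (V3): /sg/ — longest licit onset from the right is /g/, leaving /s/ as coda.
Between /a/ (V3) and /a/ (V4): /s/ is a single consonant, so it becomes the next onset.
Syllabification: snum.mes.ga.san.
Mapping each syllable to C/V: /snum/ → CCVC, /mes/ → CVC, /ga/ → CV, /san/ → CVC.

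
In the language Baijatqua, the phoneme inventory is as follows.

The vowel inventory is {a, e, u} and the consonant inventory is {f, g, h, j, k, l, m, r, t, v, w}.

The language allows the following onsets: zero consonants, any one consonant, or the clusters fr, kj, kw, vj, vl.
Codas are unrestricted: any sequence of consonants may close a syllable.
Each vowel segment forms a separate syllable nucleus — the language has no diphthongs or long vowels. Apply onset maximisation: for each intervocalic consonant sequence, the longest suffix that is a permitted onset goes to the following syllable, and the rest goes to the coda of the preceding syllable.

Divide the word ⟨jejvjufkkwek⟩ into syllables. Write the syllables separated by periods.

The vowels are e, u, e — 3 nuclei, so 3 syllables.
σ1/σ2 boundary: /jvj/ splits as /j/ + /vj/ (/vj/ is the longest suffix that is a licit onset).
σ2/σ3 boundary: /fkkw/ splits as /fk/ + /kw/ (/kw/ is the longest suffix that is a licit onset).

jej.vjufk.kwek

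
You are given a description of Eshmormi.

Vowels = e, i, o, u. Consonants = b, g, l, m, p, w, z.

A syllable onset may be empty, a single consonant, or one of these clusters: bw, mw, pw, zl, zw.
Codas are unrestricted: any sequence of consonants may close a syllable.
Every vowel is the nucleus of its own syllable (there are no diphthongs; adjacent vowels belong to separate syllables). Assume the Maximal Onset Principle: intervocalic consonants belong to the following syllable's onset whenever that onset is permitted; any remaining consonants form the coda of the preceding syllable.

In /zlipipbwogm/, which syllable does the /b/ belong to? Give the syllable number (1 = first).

3

Nuclei (vowels): i, i, o → 3 syllables.
σ1/σ2 boundary: /p/ → onset of the next syllable (single consonants are always licit onsets).
σ2/σ3 boundary: cluster /pbw/ — the longest permitted-onset suffix is /bw/; onset = /bw/, preceding coda = /p/.
Result: zli.pip.bwogm.
The /b/ is in the onset of syllable 3 (/bwogm/).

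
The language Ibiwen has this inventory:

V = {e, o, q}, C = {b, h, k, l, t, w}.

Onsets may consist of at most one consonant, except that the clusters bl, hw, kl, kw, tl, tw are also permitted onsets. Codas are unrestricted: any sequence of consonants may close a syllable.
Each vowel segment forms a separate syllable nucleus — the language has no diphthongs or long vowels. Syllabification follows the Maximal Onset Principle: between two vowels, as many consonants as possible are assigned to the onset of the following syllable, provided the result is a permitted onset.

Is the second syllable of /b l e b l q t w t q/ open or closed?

closed

The vowels are e, q, q — 3 nuclei, so 3 syllables.
Between /e/ (V1) and /q/ (V2): cluster /bl/ — /bl/ is itself a permitted onset, so the whole cluster goes right; preceding coda = ∅.
Between /q/ (V2) and /q/ (V3): /twt/ splits as /tw/ + /t/ (/t/ is the longest suffix that is a licit onset).
Result: ble.blqtw.tq.
Syllable 2 is /blqtw/ with coda /tw/, so it is closed.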